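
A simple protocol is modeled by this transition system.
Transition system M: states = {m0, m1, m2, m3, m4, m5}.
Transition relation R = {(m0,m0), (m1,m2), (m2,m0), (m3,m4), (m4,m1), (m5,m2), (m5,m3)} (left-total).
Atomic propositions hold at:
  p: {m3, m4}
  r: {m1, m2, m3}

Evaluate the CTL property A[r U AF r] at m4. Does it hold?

AF r: least fixpoint, start Z0 = {m1, m2, m3}, add states with every successor in Z. Z1 = {m1, m2, m3, m4, m5}; fixed.
Sat(AF r) = {m1, m2, m3, m4, m5}
A[r U AF r]: least fixpoint, start Z0 = Sat(AF r) = {m1, m2, m3, m4, m5}, add states in Sat(r) with every successor in Z. Already a fixed point.
Sat(A[r U AF r]) = {m1, m2, m3, m4, m5}
m4 ∈ Sat(A[r U AF r]) = {m1, m2, m3, m4, m5}, so the formula holds at m4.

Yes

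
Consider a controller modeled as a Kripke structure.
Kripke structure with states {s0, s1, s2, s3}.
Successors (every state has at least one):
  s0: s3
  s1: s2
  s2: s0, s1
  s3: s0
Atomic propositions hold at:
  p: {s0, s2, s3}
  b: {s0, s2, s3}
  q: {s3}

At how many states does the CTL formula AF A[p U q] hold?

A[p U q]: least fixpoint, start Z0 = Sat(q) = {s3}, add states in Sat(p) with every successor in Z. Z1 = {s0, s3}; fixed.
Sat(A[p U q]) = {s0, s3}
AF A[p U q]: least fixpoint, start Z0 = {s0, s3}, add states with every successor in Z. Already a fixed point.
Sat(AF A[p U q]) = {s0, s3}
|Sat(AF A[p U q])| = |{s0, s3}| = 2.

2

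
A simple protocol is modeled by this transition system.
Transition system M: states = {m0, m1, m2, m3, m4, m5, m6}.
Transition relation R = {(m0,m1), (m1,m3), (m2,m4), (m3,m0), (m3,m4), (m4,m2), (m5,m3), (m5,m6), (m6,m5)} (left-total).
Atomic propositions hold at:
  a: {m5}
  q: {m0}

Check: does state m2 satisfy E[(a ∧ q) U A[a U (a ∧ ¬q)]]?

Sat(a ∧ q) = ∅
Sat(¬q) = {m1, m2, m3, m4, m5, m6}
Sat(a ∧ ¬q) = {m5}
A[a U (a ∧ ¬q)]: least fixpoint, start Z0 = Sat((a ∧ ¬q)) = {m5}, add states in Sat(a) with every successor in Z. Already a fixed point.
Sat(A[a U (a ∧ ¬q)]) = {m5}
E[(a ∧ q) U A[a U (a ∧ ¬q)]]: least fixpoint, start Z0 = Sat(A[a U (a ∧ ¬q)]) = {m5}, add states in Sat(a ∧ q) with some successor in Z. Already a fixed point.
Sat(E[(a ∧ q) U A[a U (a ∧ ¬q)]]) = {m5}
m2 ∉ Sat(E[(a ∧ q) U A[a U (a ∧ ¬q)]]) = {m5}, so the formula does not hold at m2.

No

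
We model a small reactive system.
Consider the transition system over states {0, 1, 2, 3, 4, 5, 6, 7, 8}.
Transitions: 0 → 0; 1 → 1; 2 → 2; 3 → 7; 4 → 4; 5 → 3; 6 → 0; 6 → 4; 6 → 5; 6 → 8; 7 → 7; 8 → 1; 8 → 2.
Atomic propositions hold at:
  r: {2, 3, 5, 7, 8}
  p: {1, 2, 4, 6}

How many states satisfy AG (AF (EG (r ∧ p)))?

1

Sat(r ∧ p) = {2}
EG (r ∧ p): greatest fixpoint, start Z0 = {2}, keep only states in Sat with some successor in Z. Already a fixed point.
Sat(EG (r ∧ p)) = {2}
AF (EG (r ∧ p)): least fixpoint, start Z0 = {2}, add states with every successor in Z. Already a fixed point.
Sat(AF (EG (r ∧ p))) = {2}
AG (AF (EG (r ∧ p))): greatest fixpoint, start Z0 = {2}, keep only states in Sat with every successor in Z. Already a fixed point.
Sat(AG (AF (EG (r ∧ p)))) = {2}
|Sat(AG (AF (EG (r ∧ p))))| = |{2}| = 1.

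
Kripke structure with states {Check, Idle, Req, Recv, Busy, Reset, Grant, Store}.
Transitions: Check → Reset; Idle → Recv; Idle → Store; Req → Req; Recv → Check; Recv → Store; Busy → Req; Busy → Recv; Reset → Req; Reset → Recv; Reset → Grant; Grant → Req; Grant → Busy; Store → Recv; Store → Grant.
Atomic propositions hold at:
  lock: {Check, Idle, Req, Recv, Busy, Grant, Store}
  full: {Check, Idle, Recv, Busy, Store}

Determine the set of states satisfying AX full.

Sat(AX full) = {s : every successor in {Check, Idle, Recv, Busy, Store}} = {Idle, Recv}

{Idle, Recv}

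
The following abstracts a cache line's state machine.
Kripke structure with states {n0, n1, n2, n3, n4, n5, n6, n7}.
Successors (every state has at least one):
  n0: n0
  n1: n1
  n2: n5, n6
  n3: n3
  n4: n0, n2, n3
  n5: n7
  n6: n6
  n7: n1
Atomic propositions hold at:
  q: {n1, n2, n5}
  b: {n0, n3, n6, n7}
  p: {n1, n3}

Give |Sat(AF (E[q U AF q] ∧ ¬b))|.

AF q: least fixpoint, start Z0 = {n1, n2, n5}, add states with every successor in Z. Z1 = {n1, n2, n5, n7}; fixed.
Sat(AF q) = {n1, n2, n5, n7}
E[q U AF q]: least fixpoint, start Z0 = Sat(AF q) = {n1, n2, n5, n7}, add states in Sat(q) with some successor in Z. Already a fixed point.
Sat(E[q U AF q]) = {n1, n2, n5, n7}
Sat(¬b) = {n1, n2, n4, n5}
Sat(E[q U AF q] ∧ ¬b) = {n1, n2, n5}
AF (E[q U AF q] ∧ ¬b): least fixpoint, start Z0 = {n1, n2, n5}, add states with every successor in Z. Z1 = {n1, n2, n5, n7}; fixed.
Sat(AF (E[q U AF q] ∧ ¬b)) = {n1, n2, n5, n7}
|Sat(AF (E[q U AF q] ∧ ¬b))| = |{n1, n2, n5, n7}| = 4.

4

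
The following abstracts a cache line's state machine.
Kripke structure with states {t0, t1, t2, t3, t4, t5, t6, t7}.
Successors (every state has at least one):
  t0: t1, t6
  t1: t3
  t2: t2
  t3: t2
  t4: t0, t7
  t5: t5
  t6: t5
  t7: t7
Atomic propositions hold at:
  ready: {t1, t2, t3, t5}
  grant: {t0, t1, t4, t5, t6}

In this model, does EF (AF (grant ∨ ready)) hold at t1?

Yes

Sat(grant ∨ ready) = {t0, t1, t2, t3, t4, t5, t6}
AF (grant ∨ ready): least fixpoint, start Z0 = {t0, t1, t2, t3, t4, t5, t6}, add states with every successor in Z. Already a fixed point.
Sat(AF (grant ∨ ready)) = {t0, t1, t2, t3, t4, t5, t6}
EF (AF (grant ∨ ready)): least fixpoint, start Z0 = {t0, t1, t2, t3, t4, t5, t6}, add states with some successor in Z. Already a fixed point.
Sat(EF (AF (grant ∨ ready))) = {t0, t1, t2, t3, t4, t5, t6}
t1 ∈ Sat(EF (AF (grant ∨ ready))) = {t0, t1, t2, t3, t4, t5, t6}, so the formula holds at t1.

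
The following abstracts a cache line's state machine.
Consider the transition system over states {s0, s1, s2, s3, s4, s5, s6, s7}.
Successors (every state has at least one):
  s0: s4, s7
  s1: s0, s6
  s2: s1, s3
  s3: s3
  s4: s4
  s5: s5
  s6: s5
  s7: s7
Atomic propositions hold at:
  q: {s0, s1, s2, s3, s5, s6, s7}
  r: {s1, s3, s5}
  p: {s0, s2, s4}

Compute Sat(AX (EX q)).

{s1, s2, s3, s5, s6, s7}

Sat(EX q) = {s : some successor in {s0, s1, s2, s3, s5, s6, s7}} = {s0, s1, s2, s3, s5, s6, s7}
Sat(AX (EX q)) = {s : every successor in {s0, s1, s2, s3, s5, s6, s7}} = {s1, s2, s3, s5, s6, s7}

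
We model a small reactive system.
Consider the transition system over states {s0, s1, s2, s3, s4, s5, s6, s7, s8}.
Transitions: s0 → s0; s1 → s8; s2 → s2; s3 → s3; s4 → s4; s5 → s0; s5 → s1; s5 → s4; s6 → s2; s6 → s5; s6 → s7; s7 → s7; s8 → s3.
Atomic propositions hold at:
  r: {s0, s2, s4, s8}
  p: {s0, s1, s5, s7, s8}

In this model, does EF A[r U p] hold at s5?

A[r U p]: least fixpoint, start Z0 = Sat(p) = {s0, s1, s5, s7, s8}, add states in Sat(r) with every successor in Z. Already a fixed point.
Sat(A[r U p]) = {s0, s1, s5, s7, s8}
EF A[r U p]: least fixpoint, start Z0 = {s0, s1, s5, s7, s8}, add states with some successor in Z. Z1 = {s0, s1, s5, s6, s7, s8}; fixed.
Sat(EF A[r U p]) = {s0, s1, s5, s6, s7, s8}
s5 ∈ Sat(EF A[r U p]) = {s0, s1, s5, s6, s7, s8}, so the formula holds at s5.

Yes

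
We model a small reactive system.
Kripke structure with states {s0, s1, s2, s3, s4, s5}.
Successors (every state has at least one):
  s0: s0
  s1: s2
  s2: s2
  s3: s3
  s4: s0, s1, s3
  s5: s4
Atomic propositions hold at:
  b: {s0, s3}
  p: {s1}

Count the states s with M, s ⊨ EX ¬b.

4

Sat(¬b) = {s1, s2, s4, s5}
Sat(EX ¬b) = {s : some successor in {s1, s2, s4, s5}} = {s1, s2, s4, s5}
|Sat(EX ¬b)| = |{s1, s2, s4, s5}| = 4.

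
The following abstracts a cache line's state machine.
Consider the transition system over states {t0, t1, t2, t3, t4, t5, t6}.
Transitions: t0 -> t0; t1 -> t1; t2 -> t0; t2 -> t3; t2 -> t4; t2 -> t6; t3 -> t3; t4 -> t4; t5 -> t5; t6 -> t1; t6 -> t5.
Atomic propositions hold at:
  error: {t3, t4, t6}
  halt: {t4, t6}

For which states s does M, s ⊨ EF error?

EF error: least fixpoint, start Z0 = {t3, t4, t6}, add states with some successor in Z. Z1 = {t2, t3, t4, t6}; fixed.
Sat(EF error) = {t2, t3, t4, t6}

{t2, t3, t4, t6}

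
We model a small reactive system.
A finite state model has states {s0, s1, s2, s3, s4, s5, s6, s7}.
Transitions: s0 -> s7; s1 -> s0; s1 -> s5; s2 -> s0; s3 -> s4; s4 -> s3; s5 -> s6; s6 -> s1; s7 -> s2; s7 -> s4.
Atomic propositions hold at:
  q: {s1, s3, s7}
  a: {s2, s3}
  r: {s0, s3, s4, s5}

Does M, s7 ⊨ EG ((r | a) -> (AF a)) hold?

Yes

Sat(r | a) = {s0, s2, s3, s4, s5}
AF a: least fixpoint, start Z0 = {s2, s3}, add states with every successor in Z. Z1 = {s2, s3, s4}; Z2 = {s2, s3, s4, s7}; Z3 = {s0, s2, s3, s4, s7}; fixed.
Sat(AF a) = {s0, s2, s3, s4, s7}
Sat((r | a) -> (AF a)) = {s0, s1, s2, s3, s4, s6, s7}
EG ((r | a) -> (AF a)): greatest fixpoint, start Z0 = {s0, s1, s2, s3, s4, s6, s7}, keep only states in Sat with some successor in Z. Already a fixed point.
Sat(EG ((r | a) -> (AF a))) = {s0, s1, s2, s3, s4, s6, s7}
s7 ∈ Sat(EG ((r | a) -> (AF a))) = {s0, s1, s2, s3, s4, s6, s7}, so the formula holds at s7.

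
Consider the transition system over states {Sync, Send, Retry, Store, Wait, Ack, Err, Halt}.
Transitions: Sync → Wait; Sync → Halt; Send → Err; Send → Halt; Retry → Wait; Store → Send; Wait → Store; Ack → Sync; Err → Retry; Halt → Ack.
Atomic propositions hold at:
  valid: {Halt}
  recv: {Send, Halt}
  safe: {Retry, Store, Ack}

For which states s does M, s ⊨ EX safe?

Sat(EX safe) = {s : some successor in {Retry, Store, Ack}} = {Wait, Err, Halt}

{Wait, Err, Halt}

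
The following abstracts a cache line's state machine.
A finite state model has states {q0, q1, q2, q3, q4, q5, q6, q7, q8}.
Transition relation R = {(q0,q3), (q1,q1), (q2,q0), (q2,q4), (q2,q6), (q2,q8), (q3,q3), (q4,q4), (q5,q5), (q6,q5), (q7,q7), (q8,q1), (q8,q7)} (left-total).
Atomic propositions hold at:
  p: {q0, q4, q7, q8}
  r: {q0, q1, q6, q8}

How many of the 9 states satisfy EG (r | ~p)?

7

Sat(~p) = {q1, q2, q3, q5, q6}
Sat(r | ~p) = {q0, q1, q2, q3, q5, q6, q8}
EG (r | ~p): greatest fixpoint, start Z0 = {q0, q1, q2, q3, q5, q6, q8}, keep only states in Sat with some successor in Z. Already a fixed point.
Sat(EG (r | ~p)) = {q0, q1, q2, q3, q5, q6, q8}
|Sat(EG (r | ~p))| = |{q0, q1, q2, q3, q5, q6, q8}| = 7.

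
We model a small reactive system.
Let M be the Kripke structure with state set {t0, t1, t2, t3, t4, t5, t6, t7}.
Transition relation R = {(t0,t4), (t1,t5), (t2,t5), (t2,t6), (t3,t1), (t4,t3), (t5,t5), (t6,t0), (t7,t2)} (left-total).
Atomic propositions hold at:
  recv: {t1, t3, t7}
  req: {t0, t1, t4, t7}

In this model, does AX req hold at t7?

Sat(AX req) = {s : every successor in {t0, t1, t4, t7}} = {t0, t3, t6}
t7 ∉ Sat(AX req) = {t0, t3, t6}, so the formula does not hold at t7.

No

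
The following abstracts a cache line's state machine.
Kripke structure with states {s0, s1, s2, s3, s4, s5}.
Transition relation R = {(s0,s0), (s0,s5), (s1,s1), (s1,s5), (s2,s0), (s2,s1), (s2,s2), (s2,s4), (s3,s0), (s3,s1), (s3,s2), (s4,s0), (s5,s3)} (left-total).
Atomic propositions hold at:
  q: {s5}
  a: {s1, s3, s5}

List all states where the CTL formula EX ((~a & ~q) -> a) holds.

Sat(~a) = {s0, s2, s4}
Sat(~q) = {s0, s1, s2, s3, s4}
Sat(~a & ~q) = {s0, s2, s4}
Sat((~a & ~q) -> a) = {s1, s3, s5}
Sat(EX ((~a & ~q) -> a)) = {s : some successor in {s1, s3, s5}} = {s0, s1, s2, s3, s5}

{s0, s1, s2, s3, s5}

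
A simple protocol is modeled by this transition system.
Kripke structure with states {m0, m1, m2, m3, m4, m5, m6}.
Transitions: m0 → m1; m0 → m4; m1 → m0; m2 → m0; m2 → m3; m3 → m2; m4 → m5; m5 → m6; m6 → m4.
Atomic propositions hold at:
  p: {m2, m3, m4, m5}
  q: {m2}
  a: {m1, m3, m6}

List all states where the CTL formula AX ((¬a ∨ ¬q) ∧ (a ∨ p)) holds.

Sat(¬a) = {m0, m2, m4, m5}
Sat(¬q) = {m0, m1, m3, m4, m5, m6}
Sat(¬a ∨ ¬q) = {m0, m1, m2, m3, m4, m5, m6}
Sat(a ∨ p) = {m1, m2, m3, m4, m5, m6}
Sat((¬a ∨ ¬q) ∧ (a ∨ p)) = {m1, m2, m3, m4, m5, m6}
Sat(AX ((¬a ∨ ¬q) ∧ (a ∨ p))) = {s : every successor in {m1, m2, m3, m4, m5, m6}} = {m0, m3, m4, m5, m6}

{m0, m3, m4, m5, m6}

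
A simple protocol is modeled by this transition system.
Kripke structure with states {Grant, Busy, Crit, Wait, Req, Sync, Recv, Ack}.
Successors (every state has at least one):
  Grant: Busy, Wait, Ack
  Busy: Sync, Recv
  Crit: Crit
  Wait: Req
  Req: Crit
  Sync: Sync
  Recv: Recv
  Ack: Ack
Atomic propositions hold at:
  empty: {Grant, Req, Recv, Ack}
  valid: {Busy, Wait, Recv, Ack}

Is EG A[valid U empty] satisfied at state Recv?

Yes

A[valid U empty]: least fixpoint, start Z0 = Sat(empty) = {Grant, Req, Recv, Ack}, add states in Sat(valid) with every successor in Z. Z1 = {Grant, Wait, Req, Recv, Ack}; fixed.
Sat(A[valid U empty]) = {Grant, Wait, Req, Recv, Ack}
EG A[valid U empty]: greatest fixpoint, start Z0 = {Grant, Wait, Req, Recv, Ack}, keep only states in Sat with some successor in Z. Z1 = {Grant, Wait, Recv, Ack}; Z2 = {Grant, Recv, Ack}; fixed.
Sat(EG A[valid U empty]) = {Grant, Recv, Ack}
Recv ∈ Sat(EG A[valid U empty]) = {Grant, Recv, Ack}, so the formula holds at Recv.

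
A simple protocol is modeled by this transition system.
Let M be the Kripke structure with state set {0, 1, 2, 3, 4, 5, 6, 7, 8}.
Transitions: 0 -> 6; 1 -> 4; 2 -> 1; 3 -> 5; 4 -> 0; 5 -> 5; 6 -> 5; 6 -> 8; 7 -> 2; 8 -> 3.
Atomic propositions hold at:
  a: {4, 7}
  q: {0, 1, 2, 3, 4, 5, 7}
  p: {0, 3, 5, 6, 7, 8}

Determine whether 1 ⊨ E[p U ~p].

Yes

Sat(~p) = {1, 2, 4}
E[p U ~p]: least fixpoint, start Z0 = Sat(~p) = {1, 2, 4}, add states in Sat(p) with some successor in Z. Z1 = {1, 2, 4, 7}; fixed.
Sat(E[p U ~p]) = {1, 2, 4, 7}
1 ∈ Sat(E[p U ~p]) = {1, 2, 4, 7}, so the formula holds at 1.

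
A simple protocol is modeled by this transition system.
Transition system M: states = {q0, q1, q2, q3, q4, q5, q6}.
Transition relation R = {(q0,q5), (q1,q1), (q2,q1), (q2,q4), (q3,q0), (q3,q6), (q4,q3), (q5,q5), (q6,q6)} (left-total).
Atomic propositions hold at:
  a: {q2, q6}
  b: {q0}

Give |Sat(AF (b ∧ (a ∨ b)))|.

1

Sat(a ∨ b) = {q0, q2, q6}
Sat(b ∧ (a ∨ b)) = {q0}
AF (b ∧ (a ∨ b)): least fixpoint, start Z0 = {q0}, add states with every successor in Z. Already a fixed point.
Sat(AF (b ∧ (a ∨ b))) = {q0}
|Sat(AF (b ∧ (a ∨ b)))| = |{q0}| = 1.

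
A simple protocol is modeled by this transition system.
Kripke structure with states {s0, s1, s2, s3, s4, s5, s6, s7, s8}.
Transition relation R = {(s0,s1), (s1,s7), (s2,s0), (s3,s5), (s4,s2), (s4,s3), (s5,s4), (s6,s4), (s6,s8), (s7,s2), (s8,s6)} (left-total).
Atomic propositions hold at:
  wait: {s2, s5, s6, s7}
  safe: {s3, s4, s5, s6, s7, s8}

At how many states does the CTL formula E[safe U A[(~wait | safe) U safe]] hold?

8

Sat(~wait) = {s0, s1, s3, s4, s8}
Sat(~wait | safe) = {s0, s1, s3, s4, s5, s6, s7, s8}
A[(~wait | safe) U safe]: least fixpoint, start Z0 = Sat(safe) = {s3, s4, s5, s6, s7, s8}, add states in Sat(~wait | safe) with every successor in Z. Z1 = {s1, s3, s4, s5, s6, s7, s8}; Z2 = {s0, s1, s3, s4, s5, s6, s7, s8}; fixed.
Sat(A[(~wait | safe) U safe]) = {s0, s1, s3, s4, s5, s6, s7, s8}
E[safe U A[(~wait | safe) U safe]]: least fixpoint, start Z0 = Sat(A[(~wait | safe) U safe]) = {s0, s1, s3, s4, s5, s6, s7, s8}, add states in Sat(safe) with some successor in Z. Already a fixed point.
Sat(E[safe U A[(~wait | safe) U safe]]) = {s0, s1, s3, s4, s5, s6, s7, s8}
|Sat(E[safe U A[(~wait | safe) U safe]])| = |{s0, s1, s3, s4, s5, s6, s7, s8}| = 8.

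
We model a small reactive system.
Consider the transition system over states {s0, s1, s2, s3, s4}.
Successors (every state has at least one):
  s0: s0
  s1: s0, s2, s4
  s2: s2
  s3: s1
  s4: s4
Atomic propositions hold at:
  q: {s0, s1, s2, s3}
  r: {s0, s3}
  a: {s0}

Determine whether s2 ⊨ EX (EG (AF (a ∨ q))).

Sat(a ∨ q) = {s0, s1, s2, s3}
AF (a ∨ q): least fixpoint, start Z0 = {s0, s1, s2, s3}, add states with every successor in Z. Already a fixed point.
Sat(AF (a ∨ q)) = {s0, s1, s2, s3}
EG (AF (a ∨ q)): greatest fixpoint, start Z0 = {s0, s1, s2, s3}, keep only states in Sat with some successor in Z. Already a fixed point.
Sat(EG (AF (a ∨ q))) = {s0, s1, s2, s3}
Sat(EX (EG (AF (a ∨ q)))) = {s : some successor in {s0, s1, s2, s3}} = {s0, s1, s2, s3}
s2 ∈ Sat(EX (EG (AF (a ∨ q)))) = {s0, s1, s2, s3}, so the formula holds at s2.

Yes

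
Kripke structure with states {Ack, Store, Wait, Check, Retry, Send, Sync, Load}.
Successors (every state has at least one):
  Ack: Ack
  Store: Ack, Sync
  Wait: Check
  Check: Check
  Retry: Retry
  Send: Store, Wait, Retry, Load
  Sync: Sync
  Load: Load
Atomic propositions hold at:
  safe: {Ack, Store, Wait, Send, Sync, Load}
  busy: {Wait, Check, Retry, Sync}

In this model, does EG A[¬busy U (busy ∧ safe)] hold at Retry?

No

Sat(¬busy) = {Ack, Store, Send, Load}
Sat(busy ∧ safe) = {Wait, Sync}
A[¬busy U (busy ∧ safe)]: least fixpoint, start Z0 = Sat((busy ∧ safe)) = {Wait, Sync}, add states in Sat(¬busy) with every successor in Z. Already a fixed point.
Sat(A[¬busy U (busy ∧ safe)]) = {Wait, Sync}
EG A[¬busy U (busy ∧ safe)]: greatest fixpoint, start Z0 = {Wait, Sync}, keep only states in Sat with some successor in Z. Z1 = {Sync}; fixed.
Sat(EG A[¬busy U (busy ∧ safe)]) = {Sync}
Retry ∉ Sat(EG A[¬busy U (busy ∧ safe)]) = {Sync}, so the formula does not hold at Retry.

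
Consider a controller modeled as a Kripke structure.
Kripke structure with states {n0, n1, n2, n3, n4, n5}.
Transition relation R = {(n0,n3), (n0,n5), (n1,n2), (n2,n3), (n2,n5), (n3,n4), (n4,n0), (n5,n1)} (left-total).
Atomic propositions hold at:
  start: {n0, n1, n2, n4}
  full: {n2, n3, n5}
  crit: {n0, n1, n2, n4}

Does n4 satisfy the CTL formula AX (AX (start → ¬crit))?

Yes

Sat(¬crit) = {n3, n5}
Sat(start → ¬crit) = {n3, n5}
Sat(AX (start → ¬crit)) = {s : every successor in {n3, n5}} = {n0, n2}
Sat(AX (AX (start → ¬crit))) = {s : every successor in {n0, n2}} = {n1, n4}
n4 ∈ Sat(AX (AX (start → ¬crit))) = {n1, n4}, so the formula holds at n4.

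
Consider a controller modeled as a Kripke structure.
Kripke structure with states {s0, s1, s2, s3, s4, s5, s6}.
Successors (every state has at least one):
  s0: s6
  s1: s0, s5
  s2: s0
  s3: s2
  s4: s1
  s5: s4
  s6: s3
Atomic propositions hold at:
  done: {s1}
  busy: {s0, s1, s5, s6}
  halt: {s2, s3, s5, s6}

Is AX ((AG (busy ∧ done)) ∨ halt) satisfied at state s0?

Sat(busy ∧ done) = {s1}
AG (busy ∧ done): greatest fixpoint, start Z0 = {s1}, keep only states in Sat with every successor in Z. Z1 = ∅; fixed.
Sat(AG (busy ∧ done)) = ∅
Sat((AG (busy ∧ done)) ∨ halt) = {s2, s3, s5, s6}
Sat(AX ((AG (busy ∧ done)) ∨ halt)) = {s : every successor in {s2, s3, s5, s6}} = {s0, s3, s6}
s0 ∈ Sat(AX ((AG (busy ∧ done)) ∨ halt)) = {s0, s3, s6}, so the formula holds at s0.

Yes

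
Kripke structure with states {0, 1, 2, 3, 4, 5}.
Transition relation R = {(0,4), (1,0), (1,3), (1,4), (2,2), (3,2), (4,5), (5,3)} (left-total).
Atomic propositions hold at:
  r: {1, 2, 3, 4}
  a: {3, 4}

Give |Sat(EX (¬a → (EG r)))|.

5

Sat(¬a) = {0, 1, 2, 5}
EG r: greatest fixpoint, start Z0 = {1, 2, 3, 4}, keep only states in Sat with some successor in Z. Z1 = {1, 2, 3}; fixed.
Sat(EG r) = {1, 2, 3}
Sat(¬a → (EG r)) = {1, 2, 3, 4}
Sat(EX (¬a → (EG r))) = {s : some successor in {1, 2, 3, 4}} = {0, 1, 2, 3, 5}
|Sat(EX (¬a → (EG r)))| = |{0, 1, 2, 3, 5}| = 5.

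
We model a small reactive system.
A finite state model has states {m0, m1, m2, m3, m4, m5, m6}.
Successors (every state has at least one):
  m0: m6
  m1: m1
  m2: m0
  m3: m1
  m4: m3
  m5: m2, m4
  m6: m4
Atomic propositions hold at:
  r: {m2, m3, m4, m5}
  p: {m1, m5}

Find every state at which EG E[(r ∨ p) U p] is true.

Sat(r ∨ p) = {m1, m2, m3, m4, m5}
E[(r ∨ p) U p]: least fixpoint, start Z0 = Sat(p) = {m1, m5}, add states in Sat(r ∨ p) with some successor in Z. Z1 = {m1, m3, m5}; Z2 = {m1, m3, m4, m5}; fixed.
Sat(E[(r ∨ p) U p]) = {m1, m3, m4, m5}
EG E[(r ∨ p) U p]: greatest fixpoint, start Z0 = {m1, m3, m4, m5}, keep only states in Sat with some successor in Z. Already a fixed point.
Sat(EG E[(r ∨ p) U p]) = {m1, m3, m4, m5}

{m1, m3, m4, m5}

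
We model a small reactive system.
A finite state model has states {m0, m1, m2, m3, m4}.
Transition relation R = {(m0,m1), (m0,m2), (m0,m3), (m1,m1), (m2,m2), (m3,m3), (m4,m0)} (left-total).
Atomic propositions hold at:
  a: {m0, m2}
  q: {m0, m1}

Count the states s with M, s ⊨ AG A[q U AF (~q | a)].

Sat(~q) = {m2, m3, m4}
Sat(~q | a) = {m0, m2, m3, m4}
AF (~q | a): least fixpoint, start Z0 = {m0, m2, m3, m4}, add states with every successor in Z. Already a fixed point.
Sat(AF (~q | a)) = {m0, m2, m3, m4}
A[q U AF (~q | a)]: least fixpoint, start Z0 = Sat(AF (~q | a)) = {m0, m2, m3, m4}, add states in Sat(q) with every successor in Z. Already a fixed point.
Sat(A[q U AF (~q | a)]) = {m0, m2, m3, m4}
AG A[q U AF (~q | a)]: greatest fixpoint, start Z0 = {m0, m2, m3, m4}, keep only states in Sat with every successor in Z. Z1 = {m2, m3, m4}; Z2 = {m2, m3}; fixed.
Sat(AG A[q U AF (~q | a)]) = {m2, m3}
|Sat(AG A[q U AF (~q | a)])| = |{m2, m3}| = 2.

2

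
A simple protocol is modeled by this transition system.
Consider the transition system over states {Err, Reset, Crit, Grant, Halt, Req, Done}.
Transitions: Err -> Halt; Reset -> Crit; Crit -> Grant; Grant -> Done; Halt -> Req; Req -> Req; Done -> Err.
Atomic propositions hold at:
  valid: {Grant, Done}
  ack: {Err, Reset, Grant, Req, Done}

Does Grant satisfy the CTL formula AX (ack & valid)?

Sat(ack & valid) = {Grant, Done}
Sat(AX (ack & valid)) = {s : every successor in {Grant, Done}} = {Crit, Grant}
Grant ∈ Sat(AX (ack & valid)) = {Crit, Grant}, so the formula holds at Grant.

Yes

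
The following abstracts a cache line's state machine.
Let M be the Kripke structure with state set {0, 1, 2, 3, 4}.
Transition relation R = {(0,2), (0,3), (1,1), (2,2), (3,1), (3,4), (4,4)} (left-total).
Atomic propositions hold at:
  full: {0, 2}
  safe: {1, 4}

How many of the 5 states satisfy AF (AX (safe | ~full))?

3

Sat(~full) = {1, 3, 4}
Sat(safe | ~full) = {1, 3, 4}
Sat(AX (safe | ~full)) = {s : every successor in {1, 3, 4}} = {1, 3, 4}
AF (AX (safe | ~full)): least fixpoint, start Z0 = {1, 3, 4}, add states with every successor in Z. Already a fixed point.
Sat(AF (AX (safe | ~full))) = {1, 3, 4}
|Sat(AF (AX (safe | ~full)))| = |{1, 3, 4}| = 3.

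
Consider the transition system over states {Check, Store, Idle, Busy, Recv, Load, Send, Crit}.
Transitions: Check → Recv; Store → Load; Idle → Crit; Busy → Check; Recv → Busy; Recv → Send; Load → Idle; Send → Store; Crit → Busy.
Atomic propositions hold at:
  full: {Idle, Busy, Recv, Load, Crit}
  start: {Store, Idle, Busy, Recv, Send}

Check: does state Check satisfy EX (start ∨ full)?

Sat(start ∨ full) = {Store, Idle, Busy, Recv, Load, Send, Crit}
Sat(EX (start ∨ full)) = {s : some successor in {Store, Idle, Busy, Recv, Load, Send, Crit}} = {Check, Store, Idle, Recv, Load, Send, Crit}
Check ∈ Sat(EX (start ∨ full)) = {Check, Store, Idle, Recv, Load, Send, Crit}, so the formula holds at Check.

Yes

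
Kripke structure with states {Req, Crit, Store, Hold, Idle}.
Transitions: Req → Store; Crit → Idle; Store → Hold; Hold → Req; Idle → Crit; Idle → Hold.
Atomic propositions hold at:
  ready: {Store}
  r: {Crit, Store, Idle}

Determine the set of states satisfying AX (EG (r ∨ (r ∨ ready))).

{Crit}

Sat(r ∨ ready) = {Crit, Store, Idle}
Sat(r ∨ (r ∨ ready)) = {Crit, Store, Idle}
EG (r ∨ (r ∨ ready)): greatest fixpoint, start Z0 = {Crit, Store, Idle}, keep only states in Sat with some successor in Z. Z1 = {Crit, Idle}; fixed.
Sat(EG (r ∨ (r ∨ ready))) = {Crit, Idle}
Sat(AX (EG (r ∨ (r ∨ ready)))) = {s : every successor in {Crit, Idle}} = {Crit}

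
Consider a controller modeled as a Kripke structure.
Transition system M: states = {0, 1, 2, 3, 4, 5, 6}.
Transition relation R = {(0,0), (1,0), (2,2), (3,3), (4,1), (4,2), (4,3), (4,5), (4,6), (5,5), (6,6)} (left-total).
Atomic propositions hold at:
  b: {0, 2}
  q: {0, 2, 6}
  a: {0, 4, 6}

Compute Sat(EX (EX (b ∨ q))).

Sat(b ∨ q) = {0, 2, 6}
Sat(EX (b ∨ q)) = {s : some successor in {0, 2, 6}} = {0, 1, 2, 4, 6}
Sat(EX (EX (b ∨ q))) = {s : some successor in {0, 1, 2, 4, 6}} = {0, 1, 2, 4, 6}

{0, 1, 2, 4, 6}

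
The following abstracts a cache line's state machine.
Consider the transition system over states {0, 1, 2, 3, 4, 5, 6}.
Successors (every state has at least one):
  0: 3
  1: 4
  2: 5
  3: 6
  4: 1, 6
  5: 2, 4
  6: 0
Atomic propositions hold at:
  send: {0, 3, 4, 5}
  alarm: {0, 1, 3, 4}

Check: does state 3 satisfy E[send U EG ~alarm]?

Sat(~alarm) = {2, 5, 6}
EG ~alarm: greatest fixpoint, start Z0 = {2, 5, 6}, keep only states in Sat with some successor in Z. Z1 = {2, 5}; fixed.
Sat(EG ~alarm) = {2, 5}
E[send U EG ~alarm]: least fixpoint, start Z0 = Sat(EG ~alarm) = {2, 5}, add states in Sat(send) with some successor in Z. Already a fixed point.
Sat(E[send U EG ~alarm]) = {2, 5}
3 ∉ Sat(E[send U EG ~alarm]) = {2, 5}, so the formula does not hold at 3.

No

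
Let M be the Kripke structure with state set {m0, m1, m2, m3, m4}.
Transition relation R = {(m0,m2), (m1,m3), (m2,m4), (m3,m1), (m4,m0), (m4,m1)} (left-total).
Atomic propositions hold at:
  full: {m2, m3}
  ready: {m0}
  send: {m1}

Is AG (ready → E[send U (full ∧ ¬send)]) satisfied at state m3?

Yes

Sat(¬send) = {m0, m2, m3, m4}
Sat(full ∧ ¬send) = {m2, m3}
E[send U (full ∧ ¬send)]: least fixpoint, start Z0 = Sat((full ∧ ¬send)) = {m2, m3}, add states in Sat(send) with some successor in Z. Z1 = {m1, m2, m3}; fixed.
Sat(E[send U (full ∧ ¬send)]) = {m1, m2, m3}
Sat(ready → E[send U (full ∧ ¬send)]) = {m1, m2, m3, m4}
AG (ready → E[send U (full ∧ ¬send)]): greatest fixpoint, start Z0 = {m1, m2, m3, m4}, keep only states in Sat with every successor in Z. Z1 = {m1, m2, m3}; Z2 = {m1, m3}; fixed.
Sat(AG (ready → E[send U (full ∧ ¬send)])) = {m1, m3}
m3 ∈ Sat(AG (ready → E[send U (full ∧ ¬send)])) = {m1, m3}, so the formula holds at m3.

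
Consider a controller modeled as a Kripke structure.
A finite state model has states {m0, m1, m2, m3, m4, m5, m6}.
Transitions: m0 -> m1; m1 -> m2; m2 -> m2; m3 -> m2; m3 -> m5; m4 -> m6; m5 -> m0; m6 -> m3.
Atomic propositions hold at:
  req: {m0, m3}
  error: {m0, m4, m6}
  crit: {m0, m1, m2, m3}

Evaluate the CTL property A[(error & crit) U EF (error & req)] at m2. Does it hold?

No

Sat(error & crit) = {m0}
Sat(error & req) = {m0}
EF (error & req): least fixpoint, start Z0 = {m0}, add states with some successor in Z. Z1 = {m0, m5}; Z2 = {m0, m3, m5}; Z3 = {m0, m3, m5, m6}; Z4 = {m0, m3, m4, m5, m6}; fixed.
Sat(EF (error & req)) = {m0, m3, m4, m5, m6}
A[(error & crit) U EF (error & req)]: least fixpoint, start Z0 = Sat(EF (error & req)) = {m0, m3, m4, m5, m6}, add states in Sat(error & crit) with every successor in Z. Already a fixed point.
Sat(A[(error & crit) U EF (error & req)]) = {m0, m3, m4, m5, m6}
m2 ∉ Sat(A[(error & crit) U EF (error & req)]) = {m0, m3, m4, m5, m6}, so the formula does not hold at m2.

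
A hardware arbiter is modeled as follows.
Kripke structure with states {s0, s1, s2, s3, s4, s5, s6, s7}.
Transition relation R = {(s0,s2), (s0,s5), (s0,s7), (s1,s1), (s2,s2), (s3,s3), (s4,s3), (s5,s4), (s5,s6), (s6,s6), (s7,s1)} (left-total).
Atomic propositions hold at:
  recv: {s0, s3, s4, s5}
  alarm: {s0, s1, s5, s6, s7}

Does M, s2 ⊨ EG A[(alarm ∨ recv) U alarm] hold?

Sat(alarm ∨ recv) = {s0, s1, s3, s4, s5, s6, s7}
A[(alarm ∨ recv) U alarm]: least fixpoint, start Z0 = Sat(alarm) = {s0, s1, s5, s6, s7}, add states in Sat(alarm ∨ recv) with every successor in Z. Already a fixed point.
Sat(A[(alarm ∨ recv) U alarm]) = {s0, s1, s5, s6, s7}
EG A[(alarm ∨ recv) U alarm]: greatest fixpoint, start Z0 = {s0, s1, s5, s6, s7}, keep only states in Sat with some successor in Z. Already a fixed point.
Sat(EG A[(alarm ∨ recv) U alarm]) = {s0, s1, s5, s6, s7}
s2 ∉ Sat(EG A[(alarm ∨ recv) U alarm]) = {s0, s1, s5, s6, s7}, so the formula does not hold at s2.

No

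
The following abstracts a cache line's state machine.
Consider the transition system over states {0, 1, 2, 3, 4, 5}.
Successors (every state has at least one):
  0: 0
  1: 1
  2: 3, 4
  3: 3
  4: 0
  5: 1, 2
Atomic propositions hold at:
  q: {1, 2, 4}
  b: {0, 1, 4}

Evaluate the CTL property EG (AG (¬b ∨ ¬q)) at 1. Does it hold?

Sat(¬b) = {2, 3, 5}
Sat(¬q) = {0, 3, 5}
Sat(¬b ∨ ¬q) = {0, 2, 3, 5}
AG (¬b ∨ ¬q): greatest fixpoint, start Z0 = {0, 2, 3, 5}, keep only states in Sat with every successor in Z. Z1 = {0, 3}; fixed.
Sat(AG (¬b ∨ ¬q)) = {0, 3}
EG (AG (¬b ∨ ¬q)): greatest fixpoint, start Z0 = {0, 3}, keep only states in Sat with some successor in Z. Already a fixed point.
Sat(EG (AG (¬b ∨ ¬q))) = {0, 3}
1 ∉ Sat(EG (AG (¬b ∨ ¬q))) = {0, 3}, so the formula does not hold at 1.

No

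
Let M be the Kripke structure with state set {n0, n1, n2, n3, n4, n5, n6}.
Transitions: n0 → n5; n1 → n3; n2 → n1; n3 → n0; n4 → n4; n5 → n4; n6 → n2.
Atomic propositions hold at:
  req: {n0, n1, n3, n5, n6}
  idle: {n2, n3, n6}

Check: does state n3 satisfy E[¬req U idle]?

Yes

Sat(¬req) = {n2, n4}
E[¬req U idle]: least fixpoint, start Z0 = Sat(idle) = {n2, n3, n6}, add states in Sat(¬req) with some successor in Z. Already a fixed point.
Sat(E[¬req U idle]) = {n2, n3, n6}
n3 ∈ Sat(E[¬req U idle]) = {n2, n3, n6}, so the formula holds at n3.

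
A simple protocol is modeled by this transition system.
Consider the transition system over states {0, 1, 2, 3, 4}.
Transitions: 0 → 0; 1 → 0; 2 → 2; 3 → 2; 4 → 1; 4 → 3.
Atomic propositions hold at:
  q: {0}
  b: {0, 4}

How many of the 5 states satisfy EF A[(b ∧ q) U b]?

3

Sat(b ∧ q) = {0}
A[(b ∧ q) U b]: least fixpoint, start Z0 = Sat(b) = {0, 4}, add states in Sat(b ∧ q) with every successor in Z. Already a fixed point.
Sat(A[(b ∧ q) U b]) = {0, 4}
EF A[(b ∧ q) U b]: least fixpoint, start Z0 = {0, 4}, add states with some successor in Z. Z1 = {0, 1, 4}; fixed.
Sat(EF A[(b ∧ q) U b]) = {0, 1, 4}
|Sat(EF A[(b ∧ q) U b])| = |{0, 1, 4}| = 3.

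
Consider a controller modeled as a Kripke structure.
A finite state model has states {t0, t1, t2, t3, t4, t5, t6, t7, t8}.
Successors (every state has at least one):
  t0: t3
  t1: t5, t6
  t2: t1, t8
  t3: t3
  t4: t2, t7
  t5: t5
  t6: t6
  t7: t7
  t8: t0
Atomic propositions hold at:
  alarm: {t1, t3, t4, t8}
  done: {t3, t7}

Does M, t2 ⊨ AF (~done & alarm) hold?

Sat(~done) = {t0, t1, t2, t4, t5, t6, t8}
Sat(~done & alarm) = {t1, t4, t8}
AF (~done & alarm): least fixpoint, start Z0 = {t1, t4, t8}, add states with every successor in Z. Z1 = {t1, t2, t4, t8}; fixed.
Sat(AF (~done & alarm)) = {t1, t2, t4, t8}
t2 ∈ Sat(AF (~done & alarm)) = {t1, t2, t4, t8}, so the formula holds at t2.

Yes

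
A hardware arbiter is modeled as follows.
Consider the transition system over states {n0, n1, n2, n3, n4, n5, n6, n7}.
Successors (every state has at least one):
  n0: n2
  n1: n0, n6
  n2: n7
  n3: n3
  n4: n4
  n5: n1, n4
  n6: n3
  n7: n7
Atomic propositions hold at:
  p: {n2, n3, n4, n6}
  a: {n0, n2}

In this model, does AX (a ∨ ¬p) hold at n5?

Sat(¬p) = {n0, n1, n5, n7}
Sat(a ∨ ¬p) = {n0, n1, n2, n5, n7}
Sat(AX (a ∨ ¬p)) = {s : every successor in {n0, n1, n2, n5, n7}} = {n0, n2, n7}
n5 ∉ Sat(AX (a ∨ ¬p)) = {n0, n2, n7}, so the formula does not hold at n5.

No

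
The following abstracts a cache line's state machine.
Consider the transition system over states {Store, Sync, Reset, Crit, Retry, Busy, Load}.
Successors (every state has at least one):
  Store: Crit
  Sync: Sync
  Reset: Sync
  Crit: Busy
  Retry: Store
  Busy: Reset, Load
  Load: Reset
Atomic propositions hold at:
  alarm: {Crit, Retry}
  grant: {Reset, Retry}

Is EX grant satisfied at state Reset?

No

Sat(EX grant) = {s : some successor in {Reset, Retry}} = {Busy, Load}
Reset ∉ Sat(EX grant) = {Busy, Load}, so the formula does not hold at Reset.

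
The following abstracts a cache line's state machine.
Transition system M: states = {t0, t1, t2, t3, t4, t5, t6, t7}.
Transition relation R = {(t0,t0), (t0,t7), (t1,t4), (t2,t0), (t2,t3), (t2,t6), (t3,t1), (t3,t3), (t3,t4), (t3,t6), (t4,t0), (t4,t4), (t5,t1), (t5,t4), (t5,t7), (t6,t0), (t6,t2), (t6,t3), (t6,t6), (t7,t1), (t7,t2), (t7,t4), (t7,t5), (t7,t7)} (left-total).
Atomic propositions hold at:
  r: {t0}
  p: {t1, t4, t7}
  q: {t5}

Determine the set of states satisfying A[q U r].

{t0}

A[q U r]: least fixpoint, start Z0 = Sat(r) = {t0}, add states in Sat(q) with every successor in Z. Already a fixed point.
Sat(A[q U r]) = {t0}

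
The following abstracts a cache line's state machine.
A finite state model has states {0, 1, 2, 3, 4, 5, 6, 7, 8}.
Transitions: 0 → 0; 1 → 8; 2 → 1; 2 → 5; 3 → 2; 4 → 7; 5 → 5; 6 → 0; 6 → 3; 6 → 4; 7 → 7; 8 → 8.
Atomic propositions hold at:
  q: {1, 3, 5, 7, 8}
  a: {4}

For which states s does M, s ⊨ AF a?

AF a: least fixpoint, start Z0 = {4}, add states with every successor in Z. Already a fixed point.
Sat(AF a) = {4}

{4}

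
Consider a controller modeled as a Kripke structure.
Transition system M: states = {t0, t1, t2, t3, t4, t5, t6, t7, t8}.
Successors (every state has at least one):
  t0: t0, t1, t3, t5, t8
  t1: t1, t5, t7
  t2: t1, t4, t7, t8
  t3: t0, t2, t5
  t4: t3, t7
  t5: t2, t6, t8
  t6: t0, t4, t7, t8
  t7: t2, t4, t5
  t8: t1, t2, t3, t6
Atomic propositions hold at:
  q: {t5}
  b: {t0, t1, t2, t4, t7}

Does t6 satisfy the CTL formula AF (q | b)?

No

Sat(q | b) = {t0, t1, t2, t4, t5, t7}
AF (q | b): least fixpoint, start Z0 = {t0, t1, t2, t4, t5, t7}, add states with every successor in Z. Z1 = {t0, t1, t2, t3, t4, t5, t7}; fixed.
Sat(AF (q | b)) = {t0, t1, t2, t3, t4, t5, t7}
t6 ∉ Sat(AF (q | b)) = {t0, t1, t2, t3, t4, t5, t7}, so the formula does not hold at t6.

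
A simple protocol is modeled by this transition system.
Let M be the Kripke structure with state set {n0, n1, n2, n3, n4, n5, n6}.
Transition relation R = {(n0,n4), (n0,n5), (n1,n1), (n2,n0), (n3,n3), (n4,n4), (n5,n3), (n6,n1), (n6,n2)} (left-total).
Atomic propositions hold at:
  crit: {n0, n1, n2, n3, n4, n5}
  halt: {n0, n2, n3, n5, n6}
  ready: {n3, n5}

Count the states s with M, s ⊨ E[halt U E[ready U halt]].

E[ready U halt]: least fixpoint, start Z0 = Sat(halt) = {n0, n2, n3, n5, n6}, add states in Sat(ready) with some successor in Z. Already a fixed point.
Sat(E[ready U halt]) = {n0, n2, n3, n5, n6}
E[halt U E[ready U halt]]: least fixpoint, start Z0 = Sat(E[ready U halt]) = {n0, n2, n3, n5, n6}, add states in Sat(halt) with some successor in Z. Already a fixed point.
Sat(E[halt U E[ready U halt]]) = {n0, n2, n3, n5, n6}
|Sat(E[halt U E[ready U halt]])| = |{n0, n2, n3, n5, n6}| = 5.

5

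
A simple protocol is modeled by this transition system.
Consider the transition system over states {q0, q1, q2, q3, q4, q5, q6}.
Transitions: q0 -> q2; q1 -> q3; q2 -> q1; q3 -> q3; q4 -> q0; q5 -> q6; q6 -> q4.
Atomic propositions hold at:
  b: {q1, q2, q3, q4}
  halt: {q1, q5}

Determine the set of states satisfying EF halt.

{q0, q1, q2, q4, q5, q6}

EF halt: least fixpoint, start Z0 = {q1, q5}, add states with some successor in Z. Z1 = {q1, q2, q5}; Z2 = {q0, q1, q2, q5}; Z3 = {q0, q1, q2, q4, q5}; Z4 = {q0, q1, q2, q4, q5, q6}; fixed.
Sat(EF halt) = {q0, q1, q2, q4, q5, q6}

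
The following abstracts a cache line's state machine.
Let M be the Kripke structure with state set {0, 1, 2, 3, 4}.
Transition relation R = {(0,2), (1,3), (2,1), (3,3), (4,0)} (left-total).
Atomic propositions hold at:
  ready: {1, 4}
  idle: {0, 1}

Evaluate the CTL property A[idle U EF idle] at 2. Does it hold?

EF idle: least fixpoint, start Z0 = {0, 1}, add states with some successor in Z. Z1 = {0, 1, 2, 4}; fixed.
Sat(EF idle) = {0, 1, 2, 4}
A[idle U EF idle]: least fixpoint, start Z0 = Sat(EF idle) = {0, 1, 2, 4}, add states in Sat(idle) with every successor in Z. Already a fixed point.
Sat(A[idle U EF idle]) = {0, 1, 2, 4}
2 ∈ Sat(A[idle U EF idle]) = {0, 1, 2, 4}, so the formula holds at 2.

Yes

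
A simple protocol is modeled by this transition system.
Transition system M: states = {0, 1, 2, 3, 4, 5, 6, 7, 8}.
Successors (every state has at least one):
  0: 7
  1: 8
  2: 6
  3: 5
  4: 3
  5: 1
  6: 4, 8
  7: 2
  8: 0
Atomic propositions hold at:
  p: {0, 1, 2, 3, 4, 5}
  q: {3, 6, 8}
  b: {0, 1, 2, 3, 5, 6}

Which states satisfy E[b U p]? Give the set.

{0, 1, 2, 3, 4, 5, 6}

E[b U p]: least fixpoint, start Z0 = Sat(p) = {0, 1, 2, 3, 4, 5}, add states in Sat(b) with some successor in Z. Z1 = {0, 1, 2, 3, 4, 5, 6}; fixed.
Sat(E[b U p]) = {0, 1, 2, 3, 4, 5, 6}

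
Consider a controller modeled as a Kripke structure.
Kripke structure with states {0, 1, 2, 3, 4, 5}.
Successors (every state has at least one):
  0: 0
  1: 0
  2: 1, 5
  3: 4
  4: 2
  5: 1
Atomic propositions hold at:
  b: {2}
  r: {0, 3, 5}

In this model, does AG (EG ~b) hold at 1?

Sat(~b) = {0, 1, 3, 4, 5}
EG ~b: greatest fixpoint, start Z0 = {0, 1, 3, 4, 5}, keep only states in Sat with some successor in Z. Z1 = {0, 1, 3, 5}; Z2 = {0, 1, 5}; fixed.
Sat(EG ~b) = {0, 1, 5}
AG (EG ~b): greatest fixpoint, start Z0 = {0, 1, 5}, keep only states in Sat with every successor in Z. Already a fixed point.
Sat(AG (EG ~b)) = {0, 1, 5}
1 ∈ Sat(AG (EG ~b)) = {0, 1, 5}, so the formula holds at 1.

Yes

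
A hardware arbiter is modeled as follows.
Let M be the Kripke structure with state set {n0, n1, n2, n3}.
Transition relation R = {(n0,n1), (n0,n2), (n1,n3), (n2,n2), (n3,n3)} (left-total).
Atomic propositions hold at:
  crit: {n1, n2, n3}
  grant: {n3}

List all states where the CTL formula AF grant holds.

AF grant: least fixpoint, start Z0 = {n3}, add states with every successor in Z. Z1 = {n1, n3}; fixed.
Sat(AF grant) = {n1, n3}

{n1, n3}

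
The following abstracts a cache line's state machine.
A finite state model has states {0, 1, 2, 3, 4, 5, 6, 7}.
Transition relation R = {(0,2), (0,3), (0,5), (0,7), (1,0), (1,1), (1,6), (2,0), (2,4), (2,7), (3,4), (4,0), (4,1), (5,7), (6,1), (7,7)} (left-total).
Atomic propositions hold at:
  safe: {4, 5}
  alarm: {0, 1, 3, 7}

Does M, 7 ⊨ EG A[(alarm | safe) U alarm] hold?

Sat(alarm | safe) = {0, 1, 3, 4, 5, 7}
A[(alarm | safe) U alarm]: least fixpoint, start Z0 = Sat(alarm) = {0, 1, 3, 7}, add states in Sat(alarm | safe) with every successor in Z. Z1 = {0, 1, 3, 4, 5, 7}; fixed.
Sat(A[(alarm | safe) U alarm]) = {0, 1, 3, 4, 5, 7}
EG A[(alarm | safe) U alarm]: greatest fixpoint, start Z0 = {0, 1, 3, 4, 5, 7}, keep only states in Sat with some successor in Z. Already a fixed point.
Sat(EG A[(alarm | safe) U alarm]) = {0, 1, 3, 4, 5, 7}
7 ∈ Sat(EG A[(alarm | safe) U alarm]) = {0, 1, 3, 4, 5, 7}, so the formula holds at 7.

Yes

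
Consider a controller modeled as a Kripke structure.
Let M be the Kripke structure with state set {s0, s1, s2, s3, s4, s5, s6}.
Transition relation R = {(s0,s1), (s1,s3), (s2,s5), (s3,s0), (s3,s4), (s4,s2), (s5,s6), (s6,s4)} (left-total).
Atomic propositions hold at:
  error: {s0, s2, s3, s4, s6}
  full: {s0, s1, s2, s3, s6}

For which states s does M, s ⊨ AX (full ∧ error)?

Sat(full ∧ error) = {s0, s2, s3, s6}
Sat(AX (full ∧ error)) = {s : every successor in {s0, s2, s3, s6}} = {s1, s4, s5}

{s1, s4, s5}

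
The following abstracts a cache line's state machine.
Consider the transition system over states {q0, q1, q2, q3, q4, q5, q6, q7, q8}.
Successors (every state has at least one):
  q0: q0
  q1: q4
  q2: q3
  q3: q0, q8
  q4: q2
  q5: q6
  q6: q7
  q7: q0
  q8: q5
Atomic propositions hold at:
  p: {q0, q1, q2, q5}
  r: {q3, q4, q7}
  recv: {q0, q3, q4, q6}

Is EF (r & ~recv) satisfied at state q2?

Sat(~recv) = {q1, q2, q5, q7, q8}
Sat(r & ~recv) = {q7}
EF (r & ~recv): least fixpoint, start Z0 = {q7}, add states with some successor in Z. Z1 = {q6, q7}; Z2 = {q5, q6, q7}; Z3 = {q5, q6, q7, q8}; Z4 = {q3, q5, q6, q7, q8}; Z5 = {q2, q3, q5, q6, q7, q8}; Z6 = {q2, q3, q4, q5, q6, q7, q8}; Z7 = {q1, q2, q3, q4, q5, q6, q7, q8}; fixed.
Sat(EF (r & ~recv)) = {q1, q2, q3, q4, q5, q6, q7, q8}
q2 ∈ Sat(EF (r & ~recv)) = {q1, q2, q3, q4, q5, q6, q7, q8}, so the formula holds at q2.

Yes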